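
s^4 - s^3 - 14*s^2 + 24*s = s*(s - 3)*(s - 2)*(s + 4)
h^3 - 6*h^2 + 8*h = h*(h - 4)*(h - 2)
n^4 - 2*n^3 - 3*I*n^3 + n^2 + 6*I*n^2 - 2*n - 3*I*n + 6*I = (n - 2)*(n - 3*I)*(n - I)*(n + I)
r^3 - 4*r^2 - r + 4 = (r - 4)*(r - 1)*(r + 1)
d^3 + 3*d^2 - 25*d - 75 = (d - 5)*(d + 3)*(d + 5)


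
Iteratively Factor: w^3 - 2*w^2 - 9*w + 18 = (w - 3)*(w^2 + w - 6) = (w - 3)*(w - 2)*(w + 3)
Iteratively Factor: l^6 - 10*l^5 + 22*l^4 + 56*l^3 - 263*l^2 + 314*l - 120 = (l - 1)*(l^5 - 9*l^4 + 13*l^3 + 69*l^2 - 194*l + 120) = (l - 1)^2*(l^4 - 8*l^3 + 5*l^2 + 74*l - 120) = (l - 2)*(l - 1)^2*(l^3 - 6*l^2 - 7*l + 60) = (l - 2)*(l - 1)^2*(l + 3)*(l^2 - 9*l + 20) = (l - 5)*(l - 2)*(l - 1)^2*(l + 3)*(l - 4)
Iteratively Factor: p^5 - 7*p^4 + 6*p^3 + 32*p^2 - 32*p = (p - 1)*(p^4 - 6*p^3 + 32*p) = (p - 1)*(p + 2)*(p^3 - 8*p^2 + 16*p) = p*(p - 1)*(p + 2)*(p^2 - 8*p + 16) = p*(p - 4)*(p - 1)*(p + 2)*(p - 4)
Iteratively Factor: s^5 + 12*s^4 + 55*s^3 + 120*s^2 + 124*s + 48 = (s + 3)*(s^4 + 9*s^3 + 28*s^2 + 36*s + 16) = (s + 3)*(s + 4)*(s^3 + 5*s^2 + 8*s + 4) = (s + 2)*(s + 3)*(s + 4)*(s^2 + 3*s + 2) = (s + 1)*(s + 2)*(s + 3)*(s + 4)*(s + 2)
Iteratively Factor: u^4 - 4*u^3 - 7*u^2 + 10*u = (u + 2)*(u^3 - 6*u^2 + 5*u) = (u - 1)*(u + 2)*(u^2 - 5*u) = u*(u - 1)*(u + 2)*(u - 5)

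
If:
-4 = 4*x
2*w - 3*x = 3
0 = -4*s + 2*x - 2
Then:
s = -1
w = 0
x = -1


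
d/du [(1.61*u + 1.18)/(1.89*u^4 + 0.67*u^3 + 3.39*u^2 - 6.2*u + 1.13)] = (-9.1287*u^4 - 11.0782*u^3 - 7.8297*u^2 - 8.0004*u + 9.1353)/(3.5721*u^8 + 2.5326*u^7 + 13.2631*u^6 - 18.8934*u^5 + 7.4555*u^4 - 40.5218*u^3 + 46.1014*u^2 - 14.012*u + 1.2769)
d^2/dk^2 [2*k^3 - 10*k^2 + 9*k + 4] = 12*k - 20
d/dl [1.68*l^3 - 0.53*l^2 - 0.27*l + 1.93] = 5.04*l^2 - 1.06*l - 0.27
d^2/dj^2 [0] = 0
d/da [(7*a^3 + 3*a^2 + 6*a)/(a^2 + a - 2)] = (7*a^4 + 14*a^3 - 45*a^2 - 12*a - 12)/(a^4 + 2*a^3 - 3*a^2 - 4*a + 4)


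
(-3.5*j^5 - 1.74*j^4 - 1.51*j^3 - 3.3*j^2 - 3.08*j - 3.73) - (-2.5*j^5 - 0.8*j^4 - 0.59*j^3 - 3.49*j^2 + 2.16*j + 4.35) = -1.0*j^5 - 0.94*j^4 - 0.92*j^3 + 0.19*j^2 - 5.24*j - 8.08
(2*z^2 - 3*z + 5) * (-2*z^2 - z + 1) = -4*z^4 + 4*z^3 - 5*z^2 - 8*z + 5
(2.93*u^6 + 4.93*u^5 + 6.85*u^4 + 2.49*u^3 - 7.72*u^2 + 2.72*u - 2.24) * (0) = 0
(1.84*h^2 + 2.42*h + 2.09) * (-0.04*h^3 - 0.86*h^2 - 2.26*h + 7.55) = -0.0736*h^5 - 1.6792*h^4 - 6.3232*h^3 + 6.6254*h^2 + 13.5476*h + 15.7795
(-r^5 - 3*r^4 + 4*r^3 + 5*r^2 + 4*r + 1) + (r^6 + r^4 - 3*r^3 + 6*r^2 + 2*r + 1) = r^6 - r^5 - 2*r^4 + r^3 + 11*r^2 + 6*r + 2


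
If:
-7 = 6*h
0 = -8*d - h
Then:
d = 7/48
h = -7/6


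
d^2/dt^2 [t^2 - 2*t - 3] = 2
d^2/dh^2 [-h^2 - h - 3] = -2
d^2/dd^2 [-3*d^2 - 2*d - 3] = -6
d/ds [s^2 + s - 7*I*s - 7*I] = 2*s + 1 - 7*I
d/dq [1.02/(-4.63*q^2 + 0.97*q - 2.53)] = (9.4452*q - 0.9894)/(4.63*q^2 - 0.97*q + 2.53)^2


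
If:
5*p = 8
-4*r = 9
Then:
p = 8/5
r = -9/4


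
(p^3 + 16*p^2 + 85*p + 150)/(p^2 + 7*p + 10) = (p^2 + 11*p + 30)/(p + 2)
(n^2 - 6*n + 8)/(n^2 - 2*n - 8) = (n - 2)/(n + 2)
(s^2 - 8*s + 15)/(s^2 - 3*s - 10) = (s - 3)/(s + 2)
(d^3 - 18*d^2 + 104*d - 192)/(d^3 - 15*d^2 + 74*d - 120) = (d - 8)/(d - 5)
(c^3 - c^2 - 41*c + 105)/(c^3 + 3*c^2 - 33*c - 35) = (c - 3)/(c + 1)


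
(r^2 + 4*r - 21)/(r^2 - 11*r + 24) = (r + 7)/(r - 8)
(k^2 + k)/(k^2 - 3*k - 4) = k/(k - 4)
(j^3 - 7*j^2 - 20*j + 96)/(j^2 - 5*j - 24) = (j^2 + j - 12)/(j + 3)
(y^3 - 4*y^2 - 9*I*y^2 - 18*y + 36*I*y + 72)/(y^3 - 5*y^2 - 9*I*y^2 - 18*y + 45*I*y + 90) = (y - 4)/(y - 5)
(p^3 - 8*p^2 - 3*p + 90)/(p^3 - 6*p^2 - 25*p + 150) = (p + 3)/(p + 5)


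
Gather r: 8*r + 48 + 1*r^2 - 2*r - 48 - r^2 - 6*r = 0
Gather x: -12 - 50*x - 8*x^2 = -8*x^2 - 50*x - 12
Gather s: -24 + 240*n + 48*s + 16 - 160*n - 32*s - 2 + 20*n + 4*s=100*n + 20*s - 10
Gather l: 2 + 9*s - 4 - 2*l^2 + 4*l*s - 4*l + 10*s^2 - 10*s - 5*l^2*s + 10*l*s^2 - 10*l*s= l^2*(-5*s - 2) + l*(10*s^2 - 6*s - 4) + 10*s^2 - s - 2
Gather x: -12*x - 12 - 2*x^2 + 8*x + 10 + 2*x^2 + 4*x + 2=0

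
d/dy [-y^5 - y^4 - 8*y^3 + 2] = y^2*(-5*y^2 - 4*y - 24)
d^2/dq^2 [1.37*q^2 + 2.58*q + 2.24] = 2.74000000000000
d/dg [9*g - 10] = 9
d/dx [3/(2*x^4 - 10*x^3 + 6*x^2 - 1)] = 6*x*(-4*x^2 + 15*x - 6)/(2*x^4 - 10*x^3 + 6*x^2 - 1)^2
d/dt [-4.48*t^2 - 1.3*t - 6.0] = -8.96*t - 1.3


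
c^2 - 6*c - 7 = (c - 7)*(c + 1)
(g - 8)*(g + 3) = g^2 - 5*g - 24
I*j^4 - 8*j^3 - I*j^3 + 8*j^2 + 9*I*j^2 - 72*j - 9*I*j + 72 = (j - 3*I)*(j + 3*I)*(j + 8*I)*(I*j - I)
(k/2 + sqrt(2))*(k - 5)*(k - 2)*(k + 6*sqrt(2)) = k^4/2 - 7*k^3/2 + 4*sqrt(2)*k^3 - 28*sqrt(2)*k^2 + 17*k^2 - 84*k + 40*sqrt(2)*k + 120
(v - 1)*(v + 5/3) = v^2 + 2*v/3 - 5/3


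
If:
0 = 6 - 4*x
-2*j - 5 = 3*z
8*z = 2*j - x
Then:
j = -71/44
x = 3/2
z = -13/22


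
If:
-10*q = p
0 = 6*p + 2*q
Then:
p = 0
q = 0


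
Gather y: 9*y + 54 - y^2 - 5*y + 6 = -y^2 + 4*y + 60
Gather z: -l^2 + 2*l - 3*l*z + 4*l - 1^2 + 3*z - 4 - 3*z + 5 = -l^2 - 3*l*z + 6*l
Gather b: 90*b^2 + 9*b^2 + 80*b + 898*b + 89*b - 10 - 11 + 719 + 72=99*b^2 + 1067*b + 770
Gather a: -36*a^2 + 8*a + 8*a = -36*a^2 + 16*a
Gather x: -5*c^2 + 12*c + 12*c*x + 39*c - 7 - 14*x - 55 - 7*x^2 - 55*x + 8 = -5*c^2 + 51*c - 7*x^2 + x*(12*c - 69) - 54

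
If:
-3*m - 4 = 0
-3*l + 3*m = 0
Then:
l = -4/3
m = -4/3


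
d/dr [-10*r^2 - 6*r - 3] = -20*r - 6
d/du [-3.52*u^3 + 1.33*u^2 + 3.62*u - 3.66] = -10.56*u^2 + 2.66*u + 3.62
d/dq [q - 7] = 1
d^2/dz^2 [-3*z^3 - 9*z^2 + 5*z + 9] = -18*z - 18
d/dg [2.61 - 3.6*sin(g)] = -3.6*cos(g)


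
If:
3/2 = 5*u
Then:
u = 3/10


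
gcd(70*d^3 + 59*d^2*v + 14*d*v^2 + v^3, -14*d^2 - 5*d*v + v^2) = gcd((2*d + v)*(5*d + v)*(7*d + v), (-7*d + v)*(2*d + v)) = 2*d + v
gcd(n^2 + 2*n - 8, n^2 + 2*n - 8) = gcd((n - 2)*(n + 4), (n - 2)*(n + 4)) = n^2 + 2*n - 8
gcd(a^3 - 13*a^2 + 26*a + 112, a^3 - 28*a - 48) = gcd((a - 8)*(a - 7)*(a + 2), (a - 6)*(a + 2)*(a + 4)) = a + 2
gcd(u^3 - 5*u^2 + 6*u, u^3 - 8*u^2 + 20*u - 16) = u - 2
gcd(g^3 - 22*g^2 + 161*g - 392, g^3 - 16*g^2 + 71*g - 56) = g^2 - 15*g + 56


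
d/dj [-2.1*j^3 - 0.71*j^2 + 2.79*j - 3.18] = -6.3*j^2 - 1.42*j + 2.79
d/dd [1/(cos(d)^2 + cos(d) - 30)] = (2*cos(d) + 1)*sin(d)/(cos(d)^2 + cos(d) - 30)^2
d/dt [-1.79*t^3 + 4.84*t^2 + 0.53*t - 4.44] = -5.37*t^2 + 9.68*t + 0.53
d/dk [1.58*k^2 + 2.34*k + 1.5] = 3.16*k + 2.34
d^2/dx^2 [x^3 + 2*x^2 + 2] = 6*x + 4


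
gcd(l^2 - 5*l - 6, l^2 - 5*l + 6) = 1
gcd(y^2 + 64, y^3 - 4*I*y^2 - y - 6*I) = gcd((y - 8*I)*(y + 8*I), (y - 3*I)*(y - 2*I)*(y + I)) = 1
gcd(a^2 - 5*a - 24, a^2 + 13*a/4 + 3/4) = a + 3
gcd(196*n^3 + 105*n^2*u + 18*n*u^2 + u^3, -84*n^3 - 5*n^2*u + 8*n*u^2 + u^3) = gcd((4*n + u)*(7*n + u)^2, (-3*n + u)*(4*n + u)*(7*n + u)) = 28*n^2 + 11*n*u + u^2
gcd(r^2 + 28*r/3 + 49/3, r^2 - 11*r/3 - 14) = r + 7/3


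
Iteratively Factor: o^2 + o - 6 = (o - 2)*(o + 3)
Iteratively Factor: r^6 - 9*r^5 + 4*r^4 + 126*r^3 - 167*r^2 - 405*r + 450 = (r + 3)*(r^5 - 12*r^4 + 40*r^3 + 6*r^2 - 185*r + 150) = (r - 1)*(r + 3)*(r^4 - 11*r^3 + 29*r^2 + 35*r - 150) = (r - 3)*(r - 1)*(r + 3)*(r^3 - 8*r^2 + 5*r + 50) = (r - 3)*(r - 1)*(r + 2)*(r + 3)*(r^2 - 10*r + 25) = (r - 5)*(r - 3)*(r - 1)*(r + 2)*(r + 3)*(r - 5)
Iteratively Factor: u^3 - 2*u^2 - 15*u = (u)*(u^2 - 2*u - 15) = u*(u - 5)*(u + 3)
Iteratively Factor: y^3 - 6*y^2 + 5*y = (y - 1)*(y^2 - 5*y) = y*(y - 1)*(y - 5)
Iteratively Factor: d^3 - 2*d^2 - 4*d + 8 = (d - 2)*(d^2 - 4) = (d - 2)^2*(d + 2)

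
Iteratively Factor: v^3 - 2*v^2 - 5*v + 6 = (v - 3)*(v^2 + v - 2) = (v - 3)*(v + 2)*(v - 1)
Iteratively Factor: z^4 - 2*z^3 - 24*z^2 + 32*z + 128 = (z + 4)*(z^3 - 6*z^2 + 32) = (z + 2)*(z + 4)*(z^2 - 8*z + 16) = (z - 4)*(z + 2)*(z + 4)*(z - 4)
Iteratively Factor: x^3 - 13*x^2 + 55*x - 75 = (x - 5)*(x^2 - 8*x + 15) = (x - 5)*(x - 3)*(x - 5)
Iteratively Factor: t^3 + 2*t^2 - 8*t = (t - 2)*(t^2 + 4*t) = t*(t - 2)*(t + 4)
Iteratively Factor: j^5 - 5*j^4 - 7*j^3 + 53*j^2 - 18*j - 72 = (j - 4)*(j^4 - j^3 - 11*j^2 + 9*j + 18) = (j - 4)*(j + 1)*(j^3 - 2*j^2 - 9*j + 18) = (j - 4)*(j - 3)*(j + 1)*(j^2 + j - 6) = (j - 4)*(j - 3)*(j - 2)*(j + 1)*(j + 3)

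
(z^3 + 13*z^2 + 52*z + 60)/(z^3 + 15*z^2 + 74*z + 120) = (z + 2)/(z + 4)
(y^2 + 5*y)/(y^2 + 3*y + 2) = y*(y + 5)/(y^2 + 3*y + 2)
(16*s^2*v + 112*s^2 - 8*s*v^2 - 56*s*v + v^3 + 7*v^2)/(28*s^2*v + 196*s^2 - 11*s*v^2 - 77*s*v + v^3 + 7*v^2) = (4*s - v)/(7*s - v)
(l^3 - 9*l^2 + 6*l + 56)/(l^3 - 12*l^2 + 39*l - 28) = (l + 2)/(l - 1)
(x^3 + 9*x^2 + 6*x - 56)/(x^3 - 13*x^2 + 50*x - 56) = (x^2 + 11*x + 28)/(x^2 - 11*x + 28)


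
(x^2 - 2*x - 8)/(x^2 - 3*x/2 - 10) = 2*(x + 2)/(2*x + 5)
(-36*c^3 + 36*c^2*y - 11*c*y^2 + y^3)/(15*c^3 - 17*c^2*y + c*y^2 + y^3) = (12*c^2 - 8*c*y + y^2)/(-5*c^2 + 4*c*y + y^2)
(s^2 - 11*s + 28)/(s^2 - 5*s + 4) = (s - 7)/(s - 1)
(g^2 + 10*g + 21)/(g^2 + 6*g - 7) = (g + 3)/(g - 1)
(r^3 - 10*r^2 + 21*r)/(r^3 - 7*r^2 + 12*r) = (r - 7)/(r - 4)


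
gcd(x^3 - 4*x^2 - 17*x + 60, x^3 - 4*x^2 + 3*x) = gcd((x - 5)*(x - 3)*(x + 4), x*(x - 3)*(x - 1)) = x - 3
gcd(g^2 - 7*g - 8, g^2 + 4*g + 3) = g + 1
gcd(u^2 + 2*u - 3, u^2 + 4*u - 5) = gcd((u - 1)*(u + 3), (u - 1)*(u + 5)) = u - 1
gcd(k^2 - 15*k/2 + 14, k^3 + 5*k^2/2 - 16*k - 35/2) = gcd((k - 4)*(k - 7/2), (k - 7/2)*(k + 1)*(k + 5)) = k - 7/2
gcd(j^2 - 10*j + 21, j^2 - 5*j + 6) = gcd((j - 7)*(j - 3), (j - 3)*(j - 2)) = j - 3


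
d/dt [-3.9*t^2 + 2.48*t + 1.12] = 2.48 - 7.8*t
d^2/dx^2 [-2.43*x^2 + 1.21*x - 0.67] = -4.86000000000000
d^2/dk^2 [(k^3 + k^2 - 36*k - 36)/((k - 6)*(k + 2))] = -8/(k^3 + 6*k^2 + 12*k + 8)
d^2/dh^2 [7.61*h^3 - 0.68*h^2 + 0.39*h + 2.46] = 45.66*h - 1.36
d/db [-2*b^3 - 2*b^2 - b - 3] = -6*b^2 - 4*b - 1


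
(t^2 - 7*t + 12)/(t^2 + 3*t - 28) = (t - 3)/(t + 7)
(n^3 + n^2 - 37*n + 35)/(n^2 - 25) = (n^2 + 6*n - 7)/(n + 5)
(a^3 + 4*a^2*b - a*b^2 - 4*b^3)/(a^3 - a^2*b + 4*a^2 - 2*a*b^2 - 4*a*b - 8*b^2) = (a^2 + 3*a*b - 4*b^2)/(a^2 - 2*a*b + 4*a - 8*b)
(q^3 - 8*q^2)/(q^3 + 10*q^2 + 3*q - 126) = q^2*(q - 8)/(q^3 + 10*q^2 + 3*q - 126)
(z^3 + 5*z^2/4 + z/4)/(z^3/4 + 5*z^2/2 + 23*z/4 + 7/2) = z*(4*z + 1)/(z^2 + 9*z + 14)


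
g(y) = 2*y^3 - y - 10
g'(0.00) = -1.00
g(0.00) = -10.00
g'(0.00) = -1.00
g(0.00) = -10.00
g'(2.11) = 25.71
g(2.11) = 6.68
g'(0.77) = 2.56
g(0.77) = -9.86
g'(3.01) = 53.36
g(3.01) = 41.53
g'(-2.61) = 39.87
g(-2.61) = -42.95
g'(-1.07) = 5.87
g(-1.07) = -11.38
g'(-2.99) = 52.64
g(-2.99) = -60.47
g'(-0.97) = 4.65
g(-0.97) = -10.86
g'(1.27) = 8.68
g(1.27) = -7.17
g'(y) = 6*y^2 - 1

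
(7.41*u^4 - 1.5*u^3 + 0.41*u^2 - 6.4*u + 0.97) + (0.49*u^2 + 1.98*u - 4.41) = 7.41*u^4 - 1.5*u^3 + 0.9*u^2 - 4.42*u - 3.44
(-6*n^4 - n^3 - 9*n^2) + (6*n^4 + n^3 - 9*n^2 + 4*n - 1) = -18*n^2 + 4*n - 1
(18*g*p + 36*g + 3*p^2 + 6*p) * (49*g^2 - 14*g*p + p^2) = 882*g^3*p + 1764*g^3 - 105*g^2*p^2 - 210*g^2*p - 24*g*p^3 - 48*g*p^2 + 3*p^4 + 6*p^3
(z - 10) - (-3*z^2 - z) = 3*z^2 + 2*z - 10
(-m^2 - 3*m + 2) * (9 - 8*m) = 8*m^3 + 15*m^2 - 43*m + 18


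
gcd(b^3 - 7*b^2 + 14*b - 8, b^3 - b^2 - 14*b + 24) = b - 2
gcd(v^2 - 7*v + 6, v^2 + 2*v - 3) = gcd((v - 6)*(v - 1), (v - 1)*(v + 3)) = v - 1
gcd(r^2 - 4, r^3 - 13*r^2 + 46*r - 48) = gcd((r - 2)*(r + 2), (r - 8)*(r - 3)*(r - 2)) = r - 2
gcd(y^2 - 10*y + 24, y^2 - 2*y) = 1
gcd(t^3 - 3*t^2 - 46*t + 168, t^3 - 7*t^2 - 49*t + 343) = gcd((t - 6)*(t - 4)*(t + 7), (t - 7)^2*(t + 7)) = t + 7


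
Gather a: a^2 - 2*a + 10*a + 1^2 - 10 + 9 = a^2 + 8*a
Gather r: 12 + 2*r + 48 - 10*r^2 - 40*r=-10*r^2 - 38*r + 60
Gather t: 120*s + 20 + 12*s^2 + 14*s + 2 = 12*s^2 + 134*s + 22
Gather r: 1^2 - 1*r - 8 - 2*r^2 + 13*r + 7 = -2*r^2 + 12*r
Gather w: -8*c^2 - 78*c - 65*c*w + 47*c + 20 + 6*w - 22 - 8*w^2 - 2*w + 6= -8*c^2 - 31*c - 8*w^2 + w*(4 - 65*c) + 4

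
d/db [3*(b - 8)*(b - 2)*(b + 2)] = 9*b^2 - 48*b - 12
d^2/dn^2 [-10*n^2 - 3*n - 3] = -20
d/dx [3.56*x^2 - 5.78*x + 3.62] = 7.12*x - 5.78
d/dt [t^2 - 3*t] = 2*t - 3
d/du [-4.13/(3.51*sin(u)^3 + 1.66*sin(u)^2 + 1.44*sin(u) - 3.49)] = (43.4889*sin(u)^2 + 13.7116*sin(u) + 5.9472)*cos(u)/(3.51*sin(u)^3 + 1.66*sin(u)^2 + 1.44*sin(u) - 3.49)^2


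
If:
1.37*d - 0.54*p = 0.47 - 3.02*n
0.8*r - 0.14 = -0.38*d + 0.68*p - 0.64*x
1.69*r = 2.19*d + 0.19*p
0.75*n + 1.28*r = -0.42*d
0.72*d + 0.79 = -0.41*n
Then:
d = -10.89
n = 17.20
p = 67.68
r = -6.50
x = 86.72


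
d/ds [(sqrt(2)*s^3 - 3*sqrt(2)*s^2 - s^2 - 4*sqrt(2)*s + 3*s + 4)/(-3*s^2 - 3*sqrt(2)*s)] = (-sqrt(2)*s^4 - 4*s^3 - 3*sqrt(2)*s^2 + 9*s^2 + 8*s + 4*sqrt(2))/(3*s^2*(s^2 + 2*sqrt(2)*s + 2))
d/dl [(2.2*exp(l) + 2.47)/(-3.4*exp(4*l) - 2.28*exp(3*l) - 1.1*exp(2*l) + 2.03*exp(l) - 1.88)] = (22.44*exp(4*l) + 43.624*exp(3*l) + 19.3148*exp(2*l) + 5.434*exp(l) - 9.1501)*exp(l)/(11.56*exp(8*l) + 15.504*exp(7*l) + 12.6784*exp(6*l) - 8.788*exp(5*l) + 4.7372*exp(4*l) + 4.1068*exp(3*l) + 8.2569*exp(2*l) - 7.6328*exp(l) + 3.5344)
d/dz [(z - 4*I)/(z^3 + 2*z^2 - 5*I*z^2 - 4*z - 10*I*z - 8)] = (-2*z - 2 + I)/(z^4 + z^3*(4 - 2*I) + z^2*(3 - 8*I) + z*(-4 - 8*I) - 4)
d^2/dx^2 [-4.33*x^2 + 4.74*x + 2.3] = -8.66000000000000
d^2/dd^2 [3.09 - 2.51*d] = 0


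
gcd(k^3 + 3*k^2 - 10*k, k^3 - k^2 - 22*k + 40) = k^2 + 3*k - 10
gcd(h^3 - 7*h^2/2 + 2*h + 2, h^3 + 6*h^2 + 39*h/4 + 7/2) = h + 1/2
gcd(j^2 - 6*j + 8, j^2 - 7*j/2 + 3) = j - 2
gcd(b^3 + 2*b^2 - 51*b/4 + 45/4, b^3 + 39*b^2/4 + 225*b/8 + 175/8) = b + 5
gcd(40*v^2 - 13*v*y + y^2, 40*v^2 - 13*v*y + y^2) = 40*v^2 - 13*v*y + y^2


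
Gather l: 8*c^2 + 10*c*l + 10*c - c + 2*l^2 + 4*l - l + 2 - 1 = 8*c^2 + 9*c + 2*l^2 + l*(10*c + 3) + 1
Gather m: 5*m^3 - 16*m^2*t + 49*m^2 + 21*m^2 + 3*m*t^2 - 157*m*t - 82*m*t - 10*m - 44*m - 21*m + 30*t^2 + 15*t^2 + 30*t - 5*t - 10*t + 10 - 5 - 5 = 5*m^3 + m^2*(70 - 16*t) + m*(3*t^2 - 239*t - 75) + 45*t^2 + 15*t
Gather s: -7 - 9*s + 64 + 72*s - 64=63*s - 7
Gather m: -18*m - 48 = -18*m - 48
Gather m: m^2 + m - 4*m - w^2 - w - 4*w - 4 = m^2 - 3*m - w^2 - 5*w - 4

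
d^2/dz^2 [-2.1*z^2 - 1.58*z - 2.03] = -4.20000000000000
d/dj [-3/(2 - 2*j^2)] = -3*j/(j^2 - 1)^2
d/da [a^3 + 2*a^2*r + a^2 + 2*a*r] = 3*a^2 + 4*a*r + 2*a + 2*r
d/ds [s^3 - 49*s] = 3*s^2 - 49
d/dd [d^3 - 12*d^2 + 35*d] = 3*d^2 - 24*d + 35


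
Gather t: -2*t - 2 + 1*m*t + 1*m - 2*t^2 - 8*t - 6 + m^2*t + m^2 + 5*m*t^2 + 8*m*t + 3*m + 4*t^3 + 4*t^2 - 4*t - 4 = m^2 + 4*m + 4*t^3 + t^2*(5*m + 2) + t*(m^2 + 9*m - 14) - 12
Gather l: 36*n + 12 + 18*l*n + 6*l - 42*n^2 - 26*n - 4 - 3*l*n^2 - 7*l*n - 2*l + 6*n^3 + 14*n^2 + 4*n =l*(-3*n^2 + 11*n + 4) + 6*n^3 - 28*n^2 + 14*n + 8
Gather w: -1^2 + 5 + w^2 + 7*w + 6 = w^2 + 7*w + 10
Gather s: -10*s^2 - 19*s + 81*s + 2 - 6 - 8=-10*s^2 + 62*s - 12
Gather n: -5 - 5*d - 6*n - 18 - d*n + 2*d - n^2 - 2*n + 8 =-3*d - n^2 + n*(-d - 8) - 15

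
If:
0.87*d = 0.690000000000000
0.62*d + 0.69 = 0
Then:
No Solution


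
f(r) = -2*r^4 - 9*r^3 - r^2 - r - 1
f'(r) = -8*r^3 - 27*r^2 - 2*r - 1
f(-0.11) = -0.89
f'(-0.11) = -1.10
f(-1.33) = 13.48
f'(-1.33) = -27.28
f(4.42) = -1565.46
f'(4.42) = -1228.13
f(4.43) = -1577.77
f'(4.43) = -1235.24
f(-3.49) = 76.18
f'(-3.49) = 17.19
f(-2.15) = 43.24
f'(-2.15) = -42.00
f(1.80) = -79.52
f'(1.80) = -138.74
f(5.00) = -2406.00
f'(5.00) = -1686.00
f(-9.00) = -6634.00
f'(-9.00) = 3662.00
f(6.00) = -4579.00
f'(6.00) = -2713.00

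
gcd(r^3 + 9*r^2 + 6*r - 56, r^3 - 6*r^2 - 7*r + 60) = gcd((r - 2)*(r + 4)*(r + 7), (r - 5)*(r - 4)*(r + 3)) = 1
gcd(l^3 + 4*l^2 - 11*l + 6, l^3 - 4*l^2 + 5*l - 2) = l^2 - 2*l + 1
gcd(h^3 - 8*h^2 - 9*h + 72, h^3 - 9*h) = h^2 - 9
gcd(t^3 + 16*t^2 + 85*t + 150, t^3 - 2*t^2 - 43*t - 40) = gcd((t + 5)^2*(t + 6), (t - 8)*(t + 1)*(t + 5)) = t + 5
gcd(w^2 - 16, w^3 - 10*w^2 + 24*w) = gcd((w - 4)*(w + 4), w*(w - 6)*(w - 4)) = w - 4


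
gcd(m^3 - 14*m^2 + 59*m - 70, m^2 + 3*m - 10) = m - 2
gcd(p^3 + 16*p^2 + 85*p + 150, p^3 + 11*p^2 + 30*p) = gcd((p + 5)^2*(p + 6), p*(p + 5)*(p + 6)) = p^2 + 11*p + 30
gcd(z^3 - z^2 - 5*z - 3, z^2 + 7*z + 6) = z + 1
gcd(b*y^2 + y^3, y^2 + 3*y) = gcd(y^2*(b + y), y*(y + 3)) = y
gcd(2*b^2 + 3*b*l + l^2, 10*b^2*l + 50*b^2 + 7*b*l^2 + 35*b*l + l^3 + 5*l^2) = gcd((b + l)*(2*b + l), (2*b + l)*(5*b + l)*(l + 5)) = 2*b + l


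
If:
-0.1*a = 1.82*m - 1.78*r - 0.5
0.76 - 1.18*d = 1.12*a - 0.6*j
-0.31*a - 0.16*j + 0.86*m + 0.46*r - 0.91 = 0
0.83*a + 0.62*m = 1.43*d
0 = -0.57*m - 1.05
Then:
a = -3.97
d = -3.10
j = -14.77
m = -1.84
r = -2.39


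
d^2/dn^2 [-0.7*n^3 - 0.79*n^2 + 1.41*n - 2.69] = -4.2*n - 1.58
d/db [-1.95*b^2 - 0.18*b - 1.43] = -3.9*b - 0.18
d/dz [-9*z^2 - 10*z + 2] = -18*z - 10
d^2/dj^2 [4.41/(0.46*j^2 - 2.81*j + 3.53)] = (-1.866312*j^2 + 11.400732*j + 4.41*(0.92*j - 2.81)*(1.84*j - 5.62) - 14.321916)/(0.46*j^2 - 2.81*j + 3.53)^3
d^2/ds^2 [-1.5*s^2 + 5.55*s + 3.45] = -3.00000000000000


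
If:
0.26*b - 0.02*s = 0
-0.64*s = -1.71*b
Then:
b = 0.00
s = 0.00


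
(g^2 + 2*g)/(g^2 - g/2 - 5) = 2*g/(2*g - 5)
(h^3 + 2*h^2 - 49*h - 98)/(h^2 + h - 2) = (h^2 - 49)/(h - 1)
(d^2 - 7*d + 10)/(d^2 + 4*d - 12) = (d - 5)/(d + 6)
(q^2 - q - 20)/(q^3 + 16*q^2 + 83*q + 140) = (q - 5)/(q^2 + 12*q + 35)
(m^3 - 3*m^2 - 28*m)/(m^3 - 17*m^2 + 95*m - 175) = m*(m + 4)/(m^2 - 10*m + 25)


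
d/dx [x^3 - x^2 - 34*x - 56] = 3*x^2 - 2*x - 34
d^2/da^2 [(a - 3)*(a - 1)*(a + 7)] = 6*a + 6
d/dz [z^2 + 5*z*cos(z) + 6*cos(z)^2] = -5*z*sin(z) + 2*z - 6*sin(2*z) + 5*cos(z)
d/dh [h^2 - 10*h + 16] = 2*h - 10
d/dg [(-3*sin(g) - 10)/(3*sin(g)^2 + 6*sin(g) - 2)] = 3*(3*sin(g)^2 + 20*sin(g) + 22)*cos(g)/(3*sin(g)^2 + 6*sin(g) - 2)^2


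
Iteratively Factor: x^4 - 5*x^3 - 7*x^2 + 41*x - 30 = (x - 1)*(x^3 - 4*x^2 - 11*x + 30) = (x - 5)*(x - 1)*(x^2 + x - 6) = (x - 5)*(x - 2)*(x - 1)*(x + 3)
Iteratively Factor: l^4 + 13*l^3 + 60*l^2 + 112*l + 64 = (l + 4)*(l^3 + 9*l^2 + 24*l + 16) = (l + 1)*(l + 4)*(l^2 + 8*l + 16) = (l + 1)*(l + 4)^2*(l + 4)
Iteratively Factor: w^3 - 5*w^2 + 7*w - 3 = (w - 1)*(w^2 - 4*w + 3) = (w - 3)*(w - 1)*(w - 1)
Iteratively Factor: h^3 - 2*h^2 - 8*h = (h + 2)*(h^2 - 4*h) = (h - 4)*(h + 2)*(h)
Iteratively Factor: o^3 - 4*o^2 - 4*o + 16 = (o + 2)*(o^2 - 6*o + 8) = (o - 4)*(o + 2)*(o - 2)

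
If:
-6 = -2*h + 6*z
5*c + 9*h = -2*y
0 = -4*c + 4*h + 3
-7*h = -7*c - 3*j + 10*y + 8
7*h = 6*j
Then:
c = 313/588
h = -32/147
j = -16/63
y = -59/168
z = -473/441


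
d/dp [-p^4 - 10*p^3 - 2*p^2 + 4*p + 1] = -4*p^3 - 30*p^2 - 4*p + 4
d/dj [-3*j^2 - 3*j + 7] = -6*j - 3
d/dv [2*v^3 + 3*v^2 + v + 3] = 6*v^2 + 6*v + 1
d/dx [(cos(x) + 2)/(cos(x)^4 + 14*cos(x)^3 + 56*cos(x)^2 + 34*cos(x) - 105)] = (3*sin(x)^4 - 146*sin(x)^2 + 251*cos(x) + 9*cos(3*x) + 316)*sin(x)/((cos(x) - 1)^2*(cos(x) + 3)^2*(cos(x) + 5)^2*(cos(x) + 7)^2)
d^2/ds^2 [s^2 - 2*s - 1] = 2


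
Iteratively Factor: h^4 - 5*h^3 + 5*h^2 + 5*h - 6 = (h - 2)*(h^3 - 3*h^2 - h + 3) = (h - 2)*(h - 1)*(h^2 - 2*h - 3) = (h - 2)*(h - 1)*(h + 1)*(h - 3)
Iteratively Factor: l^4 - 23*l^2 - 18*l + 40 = (l - 5)*(l^3 + 5*l^2 + 2*l - 8) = (l - 5)*(l + 4)*(l^2 + l - 2) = (l - 5)*(l + 2)*(l + 4)*(l - 1)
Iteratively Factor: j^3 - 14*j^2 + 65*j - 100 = (j - 4)*(j^2 - 10*j + 25) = (j - 5)*(j - 4)*(j - 5)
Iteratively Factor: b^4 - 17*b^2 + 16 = (b + 1)*(b^3 - b^2 - 16*b + 16) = (b + 1)*(b + 4)*(b^2 - 5*b + 4) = (b - 1)*(b + 1)*(b + 4)*(b - 4)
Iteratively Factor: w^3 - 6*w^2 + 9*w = (w - 3)*(w^2 - 3*w) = w*(w - 3)*(w - 3)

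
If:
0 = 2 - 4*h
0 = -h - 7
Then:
No Solution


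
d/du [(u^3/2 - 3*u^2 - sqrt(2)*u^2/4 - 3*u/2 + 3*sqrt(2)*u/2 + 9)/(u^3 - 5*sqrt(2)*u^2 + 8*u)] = (-9*sqrt(2)*u^4 + 12*u^4 - 12*sqrt(2)*u^3 + 44*u^3 - 144*u^2 - 38*sqrt(2)*u^2 + 360*sqrt(2)*u - 288)/(4*u^2*(u^4 - 10*sqrt(2)*u^3 + 66*u^2 - 80*sqrt(2)*u + 64))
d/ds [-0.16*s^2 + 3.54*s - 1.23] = 3.54 - 0.32*s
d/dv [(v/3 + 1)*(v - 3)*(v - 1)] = v^2 - 2*v/3 - 3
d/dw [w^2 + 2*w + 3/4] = 2*w + 2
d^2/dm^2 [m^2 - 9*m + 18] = 2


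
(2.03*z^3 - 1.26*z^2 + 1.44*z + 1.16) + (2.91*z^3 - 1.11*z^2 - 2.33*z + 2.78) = 4.94*z^3 - 2.37*z^2 - 0.89*z + 3.94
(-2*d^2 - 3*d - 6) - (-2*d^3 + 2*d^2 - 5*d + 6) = 2*d^3 - 4*d^2 + 2*d - 12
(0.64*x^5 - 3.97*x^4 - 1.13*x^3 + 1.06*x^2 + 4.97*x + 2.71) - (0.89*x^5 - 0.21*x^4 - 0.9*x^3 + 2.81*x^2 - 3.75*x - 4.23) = -0.25*x^5 - 3.76*x^4 - 0.23*x^3 - 1.75*x^2 + 8.72*x + 6.94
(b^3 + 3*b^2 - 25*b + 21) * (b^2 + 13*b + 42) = b^5 + 16*b^4 + 56*b^3 - 178*b^2 - 777*b + 882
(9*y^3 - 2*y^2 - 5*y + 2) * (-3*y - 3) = -27*y^4 - 21*y^3 + 21*y^2 + 9*y - 6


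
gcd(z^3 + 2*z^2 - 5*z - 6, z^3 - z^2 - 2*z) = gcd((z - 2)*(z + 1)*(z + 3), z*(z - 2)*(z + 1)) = z^2 - z - 2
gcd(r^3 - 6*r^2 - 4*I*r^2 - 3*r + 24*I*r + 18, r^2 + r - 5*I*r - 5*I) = 1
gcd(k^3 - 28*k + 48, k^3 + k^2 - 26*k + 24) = k^2 + 2*k - 24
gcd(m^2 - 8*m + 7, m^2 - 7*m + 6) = m - 1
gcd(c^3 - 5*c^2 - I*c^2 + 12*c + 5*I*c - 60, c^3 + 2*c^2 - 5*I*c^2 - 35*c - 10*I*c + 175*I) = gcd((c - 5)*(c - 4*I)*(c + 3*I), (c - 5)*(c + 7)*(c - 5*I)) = c - 5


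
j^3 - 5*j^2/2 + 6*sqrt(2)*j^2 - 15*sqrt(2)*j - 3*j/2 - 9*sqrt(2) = (j - 3)*(j + 1/2)*(j + 6*sqrt(2))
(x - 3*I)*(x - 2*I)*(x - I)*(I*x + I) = I*x^4 + 6*x^3 + I*x^3 + 6*x^2 - 11*I*x^2 - 6*x - 11*I*x - 6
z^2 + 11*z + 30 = (z + 5)*(z + 6)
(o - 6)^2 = o^2 - 12*o + 36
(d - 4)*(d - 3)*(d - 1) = d^3 - 8*d^2 + 19*d - 12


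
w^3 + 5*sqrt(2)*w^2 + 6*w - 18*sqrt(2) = (w - sqrt(2))*(w + 3*sqrt(2))^2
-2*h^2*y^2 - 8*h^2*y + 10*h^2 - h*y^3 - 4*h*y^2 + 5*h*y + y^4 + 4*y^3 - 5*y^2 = (-2*h + y)*(h + y)*(y - 1)*(y + 5)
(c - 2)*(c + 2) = c^2 - 4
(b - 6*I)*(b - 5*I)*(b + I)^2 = b^4 - 9*I*b^3 - 9*b^2 - 49*I*b + 30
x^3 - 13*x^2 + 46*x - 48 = (x - 8)*(x - 3)*(x - 2)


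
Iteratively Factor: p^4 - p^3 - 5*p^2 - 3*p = (p - 3)*(p^3 + 2*p^2 + p) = (p - 3)*(p + 1)*(p^2 + p) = p*(p - 3)*(p + 1)*(p + 1)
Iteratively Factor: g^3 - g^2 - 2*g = (g - 2)*(g^2 + g) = g*(g - 2)*(g + 1)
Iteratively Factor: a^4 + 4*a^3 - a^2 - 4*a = (a + 4)*(a^3 - a) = a*(a + 4)*(a^2 - 1) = a*(a + 1)*(a + 4)*(a - 1)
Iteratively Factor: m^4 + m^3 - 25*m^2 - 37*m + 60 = (m - 1)*(m^3 + 2*m^2 - 23*m - 60) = (m - 1)*(m + 3)*(m^2 - m - 20) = (m - 5)*(m - 1)*(m + 3)*(m + 4)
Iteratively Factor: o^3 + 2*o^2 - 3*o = (o)*(o^2 + 2*o - 3) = o*(o + 3)*(o - 1)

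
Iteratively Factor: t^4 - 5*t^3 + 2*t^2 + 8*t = (t + 1)*(t^3 - 6*t^2 + 8*t) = (t - 2)*(t + 1)*(t^2 - 4*t) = (t - 4)*(t - 2)*(t + 1)*(t)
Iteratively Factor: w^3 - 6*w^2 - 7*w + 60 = (w + 3)*(w^2 - 9*w + 20) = (w - 5)*(w + 3)*(w - 4)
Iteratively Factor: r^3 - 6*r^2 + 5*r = (r - 5)*(r^2 - r) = (r - 5)*(r - 1)*(r)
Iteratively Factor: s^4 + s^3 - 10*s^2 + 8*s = (s - 2)*(s^3 + 3*s^2 - 4*s) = (s - 2)*(s + 4)*(s^2 - s) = (s - 2)*(s - 1)*(s + 4)*(s)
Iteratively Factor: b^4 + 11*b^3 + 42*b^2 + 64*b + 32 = (b + 4)*(b^3 + 7*b^2 + 14*b + 8) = (b + 1)*(b + 4)*(b^2 + 6*b + 8) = (b + 1)*(b + 2)*(b + 4)*(b + 4)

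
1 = 1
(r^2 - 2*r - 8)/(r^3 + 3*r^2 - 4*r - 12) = (r - 4)/(r^2 + r - 6)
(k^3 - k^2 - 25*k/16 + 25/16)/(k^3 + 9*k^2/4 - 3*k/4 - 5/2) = (k - 5/4)/(k + 2)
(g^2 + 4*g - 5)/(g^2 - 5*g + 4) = (g + 5)/(g - 4)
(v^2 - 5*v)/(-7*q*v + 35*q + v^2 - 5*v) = -v/(7*q - v)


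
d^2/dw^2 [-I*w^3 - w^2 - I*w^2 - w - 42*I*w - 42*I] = -6*I*w - 2 - 2*I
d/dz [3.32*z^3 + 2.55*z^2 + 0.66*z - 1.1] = 9.96*z^2 + 5.1*z + 0.66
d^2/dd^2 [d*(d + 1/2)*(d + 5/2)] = 6*d + 6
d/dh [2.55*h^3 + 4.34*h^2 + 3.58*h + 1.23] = 7.65*h^2 + 8.68*h + 3.58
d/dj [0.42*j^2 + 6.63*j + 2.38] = 0.84*j + 6.63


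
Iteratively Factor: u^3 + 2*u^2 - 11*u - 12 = (u + 4)*(u^2 - 2*u - 3) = (u + 1)*(u + 4)*(u - 3)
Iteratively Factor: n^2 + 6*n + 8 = (n + 2)*(n + 4)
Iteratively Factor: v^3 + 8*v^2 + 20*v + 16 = (v + 2)*(v^2 + 6*v + 8) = (v + 2)*(v + 4)*(v + 2)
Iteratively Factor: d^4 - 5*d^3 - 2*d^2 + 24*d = (d)*(d^3 - 5*d^2 - 2*d + 24) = d*(d - 3)*(d^2 - 2*d - 8) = d*(d - 4)*(d - 3)*(d + 2)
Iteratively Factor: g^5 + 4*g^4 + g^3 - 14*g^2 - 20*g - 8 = (g - 2)*(g^4 + 6*g^3 + 13*g^2 + 12*g + 4) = (g - 2)*(g + 1)*(g^3 + 5*g^2 + 8*g + 4) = (g - 2)*(g + 1)*(g + 2)*(g^2 + 3*g + 2) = (g - 2)*(g + 1)^2*(g + 2)*(g + 2)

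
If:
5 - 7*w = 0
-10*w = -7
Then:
No Solution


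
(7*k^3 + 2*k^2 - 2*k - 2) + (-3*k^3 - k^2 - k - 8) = 4*k^3 + k^2 - 3*k - 10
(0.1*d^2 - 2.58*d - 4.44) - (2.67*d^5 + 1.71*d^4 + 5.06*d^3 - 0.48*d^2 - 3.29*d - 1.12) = -2.67*d^5 - 1.71*d^4 - 5.06*d^3 + 0.58*d^2 + 0.71*d - 3.32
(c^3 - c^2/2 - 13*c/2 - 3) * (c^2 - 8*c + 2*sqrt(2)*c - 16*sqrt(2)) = c^5 - 17*c^4/2 + 2*sqrt(2)*c^4 - 17*sqrt(2)*c^3 - 5*c^3/2 - 5*sqrt(2)*c^2 + 49*c^2 + 24*c + 98*sqrt(2)*c + 48*sqrt(2)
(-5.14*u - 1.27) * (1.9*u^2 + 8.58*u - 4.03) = -9.766*u^3 - 46.5142*u^2 + 9.8176*u + 5.1181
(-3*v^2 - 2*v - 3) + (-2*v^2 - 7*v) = -5*v^2 - 9*v - 3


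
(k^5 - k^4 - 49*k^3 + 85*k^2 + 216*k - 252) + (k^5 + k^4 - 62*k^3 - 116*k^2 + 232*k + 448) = 2*k^5 - 111*k^3 - 31*k^2 + 448*k + 196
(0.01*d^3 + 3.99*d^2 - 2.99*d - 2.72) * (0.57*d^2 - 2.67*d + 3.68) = 0.0057*d^5 + 2.2476*d^4 - 12.3208*d^3 + 21.1161*d^2 - 3.7408*d - 10.0096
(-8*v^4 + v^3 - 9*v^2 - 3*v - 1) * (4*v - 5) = -32*v^5 + 44*v^4 - 41*v^3 + 33*v^2 + 11*v + 5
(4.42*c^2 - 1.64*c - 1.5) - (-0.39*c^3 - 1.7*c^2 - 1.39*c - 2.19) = 0.39*c^3 + 6.12*c^2 - 0.25*c + 0.69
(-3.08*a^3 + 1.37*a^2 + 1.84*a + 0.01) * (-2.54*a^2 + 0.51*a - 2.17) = 7.8232*a^5 - 5.0506*a^4 + 2.7087*a^3 - 2.0599*a^2 - 3.9877*a - 0.0217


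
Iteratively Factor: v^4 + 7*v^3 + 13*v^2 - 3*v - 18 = (v + 2)*(v^3 + 5*v^2 + 3*v - 9) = (v + 2)*(v + 3)*(v^2 + 2*v - 3) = (v + 2)*(v + 3)^2*(v - 1)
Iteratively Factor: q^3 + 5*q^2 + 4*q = (q + 1)*(q^2 + 4*q) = q*(q + 1)*(q + 4)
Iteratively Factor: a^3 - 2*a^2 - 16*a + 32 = (a - 4)*(a^2 + 2*a - 8) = (a - 4)*(a + 4)*(a - 2)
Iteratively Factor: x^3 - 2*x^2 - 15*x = (x - 5)*(x^2 + 3*x) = (x - 5)*(x + 3)*(x)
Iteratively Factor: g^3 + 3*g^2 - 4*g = (g + 4)*(g^2 - g) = (g - 1)*(g + 4)*(g)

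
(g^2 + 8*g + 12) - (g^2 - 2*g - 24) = 10*g + 36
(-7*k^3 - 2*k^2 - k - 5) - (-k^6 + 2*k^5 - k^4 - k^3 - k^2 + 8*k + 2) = k^6 - 2*k^5 + k^4 - 6*k^3 - k^2 - 9*k - 7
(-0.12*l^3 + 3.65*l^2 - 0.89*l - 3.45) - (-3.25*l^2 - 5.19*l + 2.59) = -0.12*l^3 + 6.9*l^2 + 4.3*l - 6.04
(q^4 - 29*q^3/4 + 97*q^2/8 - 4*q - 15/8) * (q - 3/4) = q^5 - 8*q^4 + 281*q^3/16 - 419*q^2/32 + 9*q/8 + 45/32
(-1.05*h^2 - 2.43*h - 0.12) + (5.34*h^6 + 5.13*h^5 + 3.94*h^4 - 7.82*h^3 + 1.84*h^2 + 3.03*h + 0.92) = 5.34*h^6 + 5.13*h^5 + 3.94*h^4 - 7.82*h^3 + 0.79*h^2 + 0.6*h + 0.8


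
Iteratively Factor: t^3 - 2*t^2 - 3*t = (t - 3)*(t^2 + t) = t*(t - 3)*(t + 1)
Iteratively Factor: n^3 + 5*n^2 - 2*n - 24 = (n + 3)*(n^2 + 2*n - 8) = (n + 3)*(n + 4)*(n - 2)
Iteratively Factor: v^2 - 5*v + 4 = (v - 1)*(v - 4)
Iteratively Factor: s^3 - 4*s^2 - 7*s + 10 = (s + 2)*(s^2 - 6*s + 5) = (s - 5)*(s + 2)*(s - 1)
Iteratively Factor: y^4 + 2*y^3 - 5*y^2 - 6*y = (y + 1)*(y^3 + y^2 - 6*y) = (y - 2)*(y + 1)*(y^2 + 3*y) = y*(y - 2)*(y + 1)*(y + 3)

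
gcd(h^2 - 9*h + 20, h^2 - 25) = h - 5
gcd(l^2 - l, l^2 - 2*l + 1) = l - 1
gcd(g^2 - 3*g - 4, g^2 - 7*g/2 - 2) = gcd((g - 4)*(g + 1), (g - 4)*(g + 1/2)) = g - 4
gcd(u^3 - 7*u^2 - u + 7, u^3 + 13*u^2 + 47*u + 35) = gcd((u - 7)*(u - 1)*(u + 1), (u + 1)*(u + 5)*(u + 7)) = u + 1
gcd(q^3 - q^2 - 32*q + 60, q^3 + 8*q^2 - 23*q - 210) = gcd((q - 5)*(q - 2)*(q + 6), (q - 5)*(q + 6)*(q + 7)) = q^2 + q - 30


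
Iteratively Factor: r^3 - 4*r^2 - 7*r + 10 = (r - 5)*(r^2 + r - 2) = (r - 5)*(r + 2)*(r - 1)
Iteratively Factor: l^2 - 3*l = (l - 3)*(l)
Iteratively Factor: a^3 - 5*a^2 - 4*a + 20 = (a + 2)*(a^2 - 7*a + 10) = (a - 2)*(a + 2)*(a - 5)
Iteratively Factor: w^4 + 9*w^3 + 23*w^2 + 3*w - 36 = (w + 3)*(w^3 + 6*w^2 + 5*w - 12) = (w + 3)^2*(w^2 + 3*w - 4) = (w + 3)^2*(w + 4)*(w - 1)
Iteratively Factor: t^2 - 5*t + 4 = (t - 4)*(t - 1)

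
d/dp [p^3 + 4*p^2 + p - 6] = 3*p^2 + 8*p + 1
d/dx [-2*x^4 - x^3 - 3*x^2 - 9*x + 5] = -8*x^3 - 3*x^2 - 6*x - 9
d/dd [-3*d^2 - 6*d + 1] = -6*d - 6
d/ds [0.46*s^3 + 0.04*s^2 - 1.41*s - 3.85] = 1.38*s^2 + 0.08*s - 1.41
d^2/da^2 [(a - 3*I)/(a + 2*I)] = -10*I/(a + 2*I)^3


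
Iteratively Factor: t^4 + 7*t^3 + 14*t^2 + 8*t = (t)*(t^3 + 7*t^2 + 14*t + 8) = t*(t + 4)*(t^2 + 3*t + 2) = t*(t + 2)*(t + 4)*(t + 1)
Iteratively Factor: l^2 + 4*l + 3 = (l + 3)*(l + 1)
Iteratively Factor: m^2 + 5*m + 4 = (m + 4)*(m + 1)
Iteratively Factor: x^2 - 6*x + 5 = (x - 1)*(x - 5)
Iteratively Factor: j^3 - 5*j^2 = (j)*(j^2 - 5*j) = j*(j - 5)*(j)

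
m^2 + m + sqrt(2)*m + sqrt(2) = (m + 1)*(m + sqrt(2))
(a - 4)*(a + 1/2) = a^2 - 7*a/2 - 2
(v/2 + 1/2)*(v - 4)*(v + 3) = v^3/2 - 13*v/2 - 6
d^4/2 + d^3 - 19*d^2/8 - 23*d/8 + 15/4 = (d/2 + 1)*(d - 3/2)*(d - 1)*(d + 5/2)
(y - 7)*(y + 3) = y^2 - 4*y - 21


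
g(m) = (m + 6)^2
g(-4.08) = 3.69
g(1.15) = 51.12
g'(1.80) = 15.60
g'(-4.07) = 3.86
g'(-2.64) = 6.72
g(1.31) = 53.44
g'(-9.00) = -6.00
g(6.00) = 144.00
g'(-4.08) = 3.84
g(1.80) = 60.84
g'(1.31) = 14.62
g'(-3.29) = 5.42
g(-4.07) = 3.72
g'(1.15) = 14.30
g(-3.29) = 7.34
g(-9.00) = 9.00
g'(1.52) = 15.04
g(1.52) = 56.55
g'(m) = 2*m + 12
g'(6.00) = 24.00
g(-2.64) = 11.29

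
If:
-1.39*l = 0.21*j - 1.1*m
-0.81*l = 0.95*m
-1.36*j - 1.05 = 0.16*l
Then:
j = -0.78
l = 0.07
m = -0.06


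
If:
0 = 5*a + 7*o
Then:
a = -7*o/5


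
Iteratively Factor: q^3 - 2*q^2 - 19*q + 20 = (q - 5)*(q^2 + 3*q - 4) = (q - 5)*(q + 4)*(q - 1)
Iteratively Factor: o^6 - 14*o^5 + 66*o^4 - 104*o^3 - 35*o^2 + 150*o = (o - 2)*(o^5 - 12*o^4 + 42*o^3 - 20*o^2 - 75*o) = (o - 5)*(o - 2)*(o^4 - 7*o^3 + 7*o^2 + 15*o) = (o - 5)^2*(o - 2)*(o^3 - 2*o^2 - 3*o) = (o - 5)^2*(o - 2)*(o + 1)*(o^2 - 3*o) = o*(o - 5)^2*(o - 2)*(o + 1)*(o - 3)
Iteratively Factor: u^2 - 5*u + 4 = (u - 4)*(u - 1)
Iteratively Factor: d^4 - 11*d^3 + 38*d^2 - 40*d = (d - 2)*(d^3 - 9*d^2 + 20*d) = (d - 5)*(d - 2)*(d^2 - 4*d) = d*(d - 5)*(d - 2)*(d - 4)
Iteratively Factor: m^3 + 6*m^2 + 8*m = (m + 4)*(m^2 + 2*m) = m*(m + 4)*(m + 2)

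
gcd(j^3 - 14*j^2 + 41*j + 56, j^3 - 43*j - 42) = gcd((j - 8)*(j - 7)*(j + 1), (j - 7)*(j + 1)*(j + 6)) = j^2 - 6*j - 7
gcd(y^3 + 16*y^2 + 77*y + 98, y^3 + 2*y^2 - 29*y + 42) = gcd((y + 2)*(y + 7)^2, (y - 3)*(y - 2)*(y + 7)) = y + 7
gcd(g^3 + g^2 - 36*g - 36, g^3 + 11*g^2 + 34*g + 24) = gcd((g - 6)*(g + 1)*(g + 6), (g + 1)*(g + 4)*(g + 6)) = g^2 + 7*g + 6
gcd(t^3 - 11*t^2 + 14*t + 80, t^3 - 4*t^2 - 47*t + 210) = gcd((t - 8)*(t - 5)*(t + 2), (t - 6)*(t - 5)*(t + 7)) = t - 5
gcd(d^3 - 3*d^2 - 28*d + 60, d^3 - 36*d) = d - 6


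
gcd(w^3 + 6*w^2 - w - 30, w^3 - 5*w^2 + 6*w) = w - 2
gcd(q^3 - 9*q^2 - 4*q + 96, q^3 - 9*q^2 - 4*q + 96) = q^3 - 9*q^2 - 4*q + 96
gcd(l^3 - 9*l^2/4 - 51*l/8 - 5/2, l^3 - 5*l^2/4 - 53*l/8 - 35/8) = l + 5/4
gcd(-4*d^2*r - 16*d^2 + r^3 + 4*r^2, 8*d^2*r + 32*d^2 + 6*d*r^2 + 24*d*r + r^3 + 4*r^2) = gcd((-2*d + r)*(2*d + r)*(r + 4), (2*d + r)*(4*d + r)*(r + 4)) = 2*d*r + 8*d + r^2 + 4*r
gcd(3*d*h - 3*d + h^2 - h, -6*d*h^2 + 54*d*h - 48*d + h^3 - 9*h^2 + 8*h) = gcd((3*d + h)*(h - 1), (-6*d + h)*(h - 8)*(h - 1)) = h - 1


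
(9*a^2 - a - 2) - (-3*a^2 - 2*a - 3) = 12*a^2 + a + 1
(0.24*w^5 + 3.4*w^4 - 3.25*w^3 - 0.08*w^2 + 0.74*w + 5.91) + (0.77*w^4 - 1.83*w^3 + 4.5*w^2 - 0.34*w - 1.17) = 0.24*w^5 + 4.17*w^4 - 5.08*w^3 + 4.42*w^2 + 0.4*w + 4.74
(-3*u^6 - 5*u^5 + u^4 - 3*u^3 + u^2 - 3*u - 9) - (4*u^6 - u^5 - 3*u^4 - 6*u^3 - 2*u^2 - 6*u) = -7*u^6 - 4*u^5 + 4*u^4 + 3*u^3 + 3*u^2 + 3*u - 9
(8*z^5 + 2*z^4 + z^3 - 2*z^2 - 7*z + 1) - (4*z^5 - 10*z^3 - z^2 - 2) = 4*z^5 + 2*z^4 + 11*z^3 - z^2 - 7*z + 3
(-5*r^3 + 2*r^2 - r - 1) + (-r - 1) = -5*r^3 + 2*r^2 - 2*r - 2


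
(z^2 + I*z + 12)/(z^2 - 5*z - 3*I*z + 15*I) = (z + 4*I)/(z - 5)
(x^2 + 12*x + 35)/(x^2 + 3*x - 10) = (x + 7)/(x - 2)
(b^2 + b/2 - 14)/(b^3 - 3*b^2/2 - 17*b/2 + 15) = (2*b^2 + b - 28)/(2*b^3 - 3*b^2 - 17*b + 30)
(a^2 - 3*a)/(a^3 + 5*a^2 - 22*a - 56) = a*(a - 3)/(a^3 + 5*a^2 - 22*a - 56)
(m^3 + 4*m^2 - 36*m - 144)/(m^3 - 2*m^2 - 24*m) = (m + 6)/m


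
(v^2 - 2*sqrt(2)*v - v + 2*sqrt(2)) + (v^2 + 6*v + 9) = 2*v^2 - 2*sqrt(2)*v + 5*v + 2*sqrt(2) + 9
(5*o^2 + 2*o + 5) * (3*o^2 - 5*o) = 15*o^4 - 19*o^3 + 5*o^2 - 25*o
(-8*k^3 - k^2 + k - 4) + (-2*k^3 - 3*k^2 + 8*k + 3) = -10*k^3 - 4*k^2 + 9*k - 1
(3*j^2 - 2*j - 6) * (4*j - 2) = 12*j^3 - 14*j^2 - 20*j + 12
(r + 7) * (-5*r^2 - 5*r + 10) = -5*r^3 - 40*r^2 - 25*r + 70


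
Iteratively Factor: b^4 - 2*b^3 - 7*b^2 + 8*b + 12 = (b + 2)*(b^3 - 4*b^2 + b + 6) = (b - 2)*(b + 2)*(b^2 - 2*b - 3) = (b - 2)*(b + 1)*(b + 2)*(b - 3)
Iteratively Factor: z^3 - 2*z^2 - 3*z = (z + 1)*(z^2 - 3*z) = (z - 3)*(z + 1)*(z)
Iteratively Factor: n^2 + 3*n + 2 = (n + 1)*(n + 2)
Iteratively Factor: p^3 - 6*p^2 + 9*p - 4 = (p - 1)*(p^2 - 5*p + 4) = (p - 1)^2*(p - 4)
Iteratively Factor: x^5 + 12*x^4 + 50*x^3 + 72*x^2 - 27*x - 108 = (x + 3)*(x^4 + 9*x^3 + 23*x^2 + 3*x - 36) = (x + 3)^2*(x^3 + 6*x^2 + 5*x - 12) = (x + 3)^3*(x^2 + 3*x - 4) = (x - 1)*(x + 3)^3*(x + 4)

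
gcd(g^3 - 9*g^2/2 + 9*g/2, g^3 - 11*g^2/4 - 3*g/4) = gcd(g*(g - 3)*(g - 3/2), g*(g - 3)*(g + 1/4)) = g^2 - 3*g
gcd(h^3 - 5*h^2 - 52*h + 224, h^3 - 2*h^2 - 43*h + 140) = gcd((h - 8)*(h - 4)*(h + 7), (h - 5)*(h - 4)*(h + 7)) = h^2 + 3*h - 28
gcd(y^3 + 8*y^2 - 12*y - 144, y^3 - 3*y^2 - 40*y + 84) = y + 6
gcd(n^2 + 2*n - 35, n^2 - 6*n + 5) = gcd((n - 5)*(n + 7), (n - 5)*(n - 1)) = n - 5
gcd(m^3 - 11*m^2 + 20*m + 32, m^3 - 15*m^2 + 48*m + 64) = m^2 - 7*m - 8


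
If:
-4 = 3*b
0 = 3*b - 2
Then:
No Solution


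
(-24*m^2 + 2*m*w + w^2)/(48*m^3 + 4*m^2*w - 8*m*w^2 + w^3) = (6*m + w)/(-12*m^2 - 4*m*w + w^2)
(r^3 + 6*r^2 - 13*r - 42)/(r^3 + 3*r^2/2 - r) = 2*(r^2 + 4*r - 21)/(r*(2*r - 1))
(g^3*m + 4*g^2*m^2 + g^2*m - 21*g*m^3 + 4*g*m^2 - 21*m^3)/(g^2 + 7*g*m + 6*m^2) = m*(g^3 + 4*g^2*m + g^2 - 21*g*m^2 + 4*g*m - 21*m^2)/(g^2 + 7*g*m + 6*m^2)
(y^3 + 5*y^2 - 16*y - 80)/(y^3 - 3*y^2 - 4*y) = (y^2 + 9*y + 20)/(y*(y + 1))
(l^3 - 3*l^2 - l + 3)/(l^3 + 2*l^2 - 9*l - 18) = (l^2 - 1)/(l^2 + 5*l + 6)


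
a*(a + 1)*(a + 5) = a^3 + 6*a^2 + 5*a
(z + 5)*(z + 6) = z^2 + 11*z + 30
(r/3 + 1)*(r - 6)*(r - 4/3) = r^3/3 - 13*r^2/9 - 14*r/3 + 8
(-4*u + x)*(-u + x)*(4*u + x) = 16*u^3 - 16*u^2*x - u*x^2 + x^3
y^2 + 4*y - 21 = (y - 3)*(y + 7)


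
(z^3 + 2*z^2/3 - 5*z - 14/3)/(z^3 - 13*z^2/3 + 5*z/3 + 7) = (z + 2)/(z - 3)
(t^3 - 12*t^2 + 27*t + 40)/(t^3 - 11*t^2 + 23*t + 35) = (t - 8)/(t - 7)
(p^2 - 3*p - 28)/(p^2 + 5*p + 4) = (p - 7)/(p + 1)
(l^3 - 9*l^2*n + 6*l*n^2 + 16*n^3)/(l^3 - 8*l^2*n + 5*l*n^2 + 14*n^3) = (l - 8*n)/(l - 7*n)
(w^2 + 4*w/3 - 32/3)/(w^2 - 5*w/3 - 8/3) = (w + 4)/(w + 1)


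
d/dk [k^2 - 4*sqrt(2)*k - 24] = 2*k - 4*sqrt(2)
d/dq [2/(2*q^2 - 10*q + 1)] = 4*(5 - 2*q)/(2*q^2 - 10*q + 1)^2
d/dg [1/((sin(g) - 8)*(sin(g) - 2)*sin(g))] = (-3*cos(g) + 20/tan(g) - 16*cos(g)/sin(g)^2)/((sin(g) - 8)^2*(sin(g) - 2)^2)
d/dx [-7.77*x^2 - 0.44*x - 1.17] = -15.54*x - 0.44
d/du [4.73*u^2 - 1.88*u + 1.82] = 9.46*u - 1.88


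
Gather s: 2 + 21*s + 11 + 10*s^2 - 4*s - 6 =10*s^2 + 17*s + 7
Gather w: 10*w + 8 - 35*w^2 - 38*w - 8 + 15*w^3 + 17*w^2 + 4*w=15*w^3 - 18*w^2 - 24*w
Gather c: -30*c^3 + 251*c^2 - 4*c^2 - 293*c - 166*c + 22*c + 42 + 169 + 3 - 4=-30*c^3 + 247*c^2 - 437*c + 210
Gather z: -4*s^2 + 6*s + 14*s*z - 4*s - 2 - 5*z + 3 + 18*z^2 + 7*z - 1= -4*s^2 + 2*s + 18*z^2 + z*(14*s + 2)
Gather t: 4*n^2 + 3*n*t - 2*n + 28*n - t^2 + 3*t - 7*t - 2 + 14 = 4*n^2 + 26*n - t^2 + t*(3*n - 4) + 12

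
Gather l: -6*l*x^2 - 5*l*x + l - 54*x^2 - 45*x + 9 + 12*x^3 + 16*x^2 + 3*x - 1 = l*(-6*x^2 - 5*x + 1) + 12*x^3 - 38*x^2 - 42*x + 8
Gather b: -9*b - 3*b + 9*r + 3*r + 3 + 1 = -12*b + 12*r + 4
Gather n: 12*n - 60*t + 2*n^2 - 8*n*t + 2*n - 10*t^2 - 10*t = 2*n^2 + n*(14 - 8*t) - 10*t^2 - 70*t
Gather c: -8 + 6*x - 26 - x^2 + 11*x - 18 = -x^2 + 17*x - 52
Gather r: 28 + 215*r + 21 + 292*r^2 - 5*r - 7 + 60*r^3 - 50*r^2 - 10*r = 60*r^3 + 242*r^2 + 200*r + 42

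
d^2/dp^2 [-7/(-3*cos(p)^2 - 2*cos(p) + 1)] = 7*(-72*sin(p)^4 + 68*sin(p)^2 + 41*cos(p) - 9*cos(3*p) + 32)/(2*(cos(p) + 1)^3*(3*cos(p) - 1)^3)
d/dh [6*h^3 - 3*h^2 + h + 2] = 18*h^2 - 6*h + 1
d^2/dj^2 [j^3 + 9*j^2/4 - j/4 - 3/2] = 6*j + 9/2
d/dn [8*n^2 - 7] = 16*n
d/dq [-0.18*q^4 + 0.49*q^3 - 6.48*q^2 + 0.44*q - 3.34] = -0.72*q^3 + 1.47*q^2 - 12.96*q + 0.44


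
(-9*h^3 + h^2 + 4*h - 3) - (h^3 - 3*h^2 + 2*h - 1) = -10*h^3 + 4*h^2 + 2*h - 2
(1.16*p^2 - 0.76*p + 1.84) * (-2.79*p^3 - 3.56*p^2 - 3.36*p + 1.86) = -3.2364*p^5 - 2.0092*p^4 - 6.3256*p^3 - 1.8392*p^2 - 7.596*p + 3.4224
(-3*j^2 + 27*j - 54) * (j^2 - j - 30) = -3*j^4 + 30*j^3 + 9*j^2 - 756*j + 1620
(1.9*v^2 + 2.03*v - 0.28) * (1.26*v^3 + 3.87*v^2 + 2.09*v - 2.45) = 2.394*v^5 + 9.9108*v^4 + 11.4743*v^3 - 1.4959*v^2 - 5.5587*v + 0.686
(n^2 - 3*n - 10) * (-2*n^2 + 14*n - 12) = -2*n^4 + 20*n^3 - 34*n^2 - 104*n + 120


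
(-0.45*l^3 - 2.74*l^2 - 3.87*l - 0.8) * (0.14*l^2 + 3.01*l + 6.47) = -0.063*l^5 - 1.7381*l^4 - 11.7007*l^3 - 29.4885*l^2 - 27.4469*l - 5.176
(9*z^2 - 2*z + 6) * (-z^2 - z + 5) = -9*z^4 - 7*z^3 + 41*z^2 - 16*z + 30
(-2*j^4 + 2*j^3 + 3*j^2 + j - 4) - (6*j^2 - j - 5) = -2*j^4 + 2*j^3 - 3*j^2 + 2*j + 1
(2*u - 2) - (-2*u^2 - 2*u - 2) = 2*u^2 + 4*u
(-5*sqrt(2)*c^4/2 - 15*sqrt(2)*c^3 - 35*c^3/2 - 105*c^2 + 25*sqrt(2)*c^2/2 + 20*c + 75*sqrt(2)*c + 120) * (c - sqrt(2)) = -5*sqrt(2)*c^5/2 - 15*sqrt(2)*c^4 - 25*c^4/2 - 75*c^3 + 30*sqrt(2)*c^3 - 5*c^2 + 180*sqrt(2)*c^2 - 30*c - 20*sqrt(2)*c - 120*sqrt(2)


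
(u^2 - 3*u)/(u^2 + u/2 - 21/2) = 2*u/(2*u + 7)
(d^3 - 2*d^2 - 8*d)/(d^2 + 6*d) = (d^2 - 2*d - 8)/(d + 6)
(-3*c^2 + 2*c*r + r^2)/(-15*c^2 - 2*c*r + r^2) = (-c + r)/(-5*c + r)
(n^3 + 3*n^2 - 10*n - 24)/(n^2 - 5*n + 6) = (n^2 + 6*n + 8)/(n - 2)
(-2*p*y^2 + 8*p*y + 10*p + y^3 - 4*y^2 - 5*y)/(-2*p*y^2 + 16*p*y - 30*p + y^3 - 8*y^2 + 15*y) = (y + 1)/(y - 3)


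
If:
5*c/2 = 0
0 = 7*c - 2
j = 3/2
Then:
No Solution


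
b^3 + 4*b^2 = b^2*(b + 4)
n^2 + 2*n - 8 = (n - 2)*(n + 4)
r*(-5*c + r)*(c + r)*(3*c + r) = -15*c^3*r - 17*c^2*r^2 - c*r^3 + r^4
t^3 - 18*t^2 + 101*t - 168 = (t - 8)*(t - 7)*(t - 3)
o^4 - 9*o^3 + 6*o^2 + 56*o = o*(o - 7)*(o - 4)*(o + 2)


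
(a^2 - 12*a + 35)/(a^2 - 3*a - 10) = (a - 7)/(a + 2)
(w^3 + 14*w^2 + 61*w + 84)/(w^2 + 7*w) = w + 7 + 12/w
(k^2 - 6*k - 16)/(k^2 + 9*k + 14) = (k - 8)/(k + 7)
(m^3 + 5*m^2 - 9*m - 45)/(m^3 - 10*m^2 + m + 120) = (m^2 + 2*m - 15)/(m^2 - 13*m + 40)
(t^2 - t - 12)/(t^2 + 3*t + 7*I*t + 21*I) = (t - 4)/(t + 7*I)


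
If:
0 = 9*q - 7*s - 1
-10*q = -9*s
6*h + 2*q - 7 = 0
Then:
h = 59/66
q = 9/11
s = 10/11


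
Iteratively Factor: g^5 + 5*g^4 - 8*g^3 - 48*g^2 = (g)*(g^4 + 5*g^3 - 8*g^2 - 48*g) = g*(g - 3)*(g^3 + 8*g^2 + 16*g) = g*(g - 3)*(g + 4)*(g^2 + 4*g) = g^2*(g - 3)*(g + 4)*(g + 4)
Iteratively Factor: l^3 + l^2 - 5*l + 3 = (l - 1)*(l^2 + 2*l - 3) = (l - 1)^2*(l + 3)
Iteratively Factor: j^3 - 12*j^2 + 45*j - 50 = (j - 5)*(j^2 - 7*j + 10) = (j - 5)^2*(j - 2)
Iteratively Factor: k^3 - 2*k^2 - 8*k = (k + 2)*(k^2 - 4*k) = k*(k + 2)*(k - 4)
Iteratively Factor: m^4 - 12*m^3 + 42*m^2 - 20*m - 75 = (m - 3)*(m^3 - 9*m^2 + 15*m + 25) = (m - 5)*(m - 3)*(m^2 - 4*m - 5) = (m - 5)*(m - 3)*(m + 1)*(m - 5)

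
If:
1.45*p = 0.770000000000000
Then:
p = 0.53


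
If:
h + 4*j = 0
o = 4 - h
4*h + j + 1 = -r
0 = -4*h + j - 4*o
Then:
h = -64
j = 16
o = 68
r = 239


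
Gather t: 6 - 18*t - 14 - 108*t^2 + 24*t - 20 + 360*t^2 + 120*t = 252*t^2 + 126*t - 28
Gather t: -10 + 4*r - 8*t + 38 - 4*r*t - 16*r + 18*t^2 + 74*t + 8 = -12*r + 18*t^2 + t*(66 - 4*r) + 36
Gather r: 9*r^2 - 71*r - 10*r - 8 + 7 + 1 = 9*r^2 - 81*r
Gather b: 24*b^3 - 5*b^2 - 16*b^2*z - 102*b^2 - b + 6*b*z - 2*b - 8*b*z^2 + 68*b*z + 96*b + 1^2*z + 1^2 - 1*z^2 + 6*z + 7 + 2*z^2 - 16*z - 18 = 24*b^3 + b^2*(-16*z - 107) + b*(-8*z^2 + 74*z + 93) + z^2 - 9*z - 10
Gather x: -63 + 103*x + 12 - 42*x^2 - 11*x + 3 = -42*x^2 + 92*x - 48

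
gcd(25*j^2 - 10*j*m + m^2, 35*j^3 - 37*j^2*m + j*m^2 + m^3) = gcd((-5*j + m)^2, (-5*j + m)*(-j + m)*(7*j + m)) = 5*j - m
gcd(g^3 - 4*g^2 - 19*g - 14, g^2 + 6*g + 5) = g + 1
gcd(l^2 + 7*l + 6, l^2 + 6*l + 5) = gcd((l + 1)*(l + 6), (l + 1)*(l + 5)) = l + 1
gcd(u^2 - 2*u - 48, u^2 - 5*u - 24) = u - 8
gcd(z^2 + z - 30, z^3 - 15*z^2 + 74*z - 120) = z - 5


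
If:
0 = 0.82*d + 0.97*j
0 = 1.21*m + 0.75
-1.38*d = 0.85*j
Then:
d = 0.00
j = 0.00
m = -0.62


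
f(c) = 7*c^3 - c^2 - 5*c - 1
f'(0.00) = -5.00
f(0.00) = -1.00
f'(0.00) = -5.00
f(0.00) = -1.00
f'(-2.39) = 119.73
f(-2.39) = -90.33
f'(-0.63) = 4.59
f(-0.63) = 0.00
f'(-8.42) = 1500.66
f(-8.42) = -4208.43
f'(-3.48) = 256.28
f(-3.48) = -290.72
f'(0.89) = 9.85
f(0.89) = -1.31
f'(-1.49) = 44.60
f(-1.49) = -18.93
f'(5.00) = 510.00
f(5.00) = 824.00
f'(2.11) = 84.27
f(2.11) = 49.76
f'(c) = 21*c^2 - 2*c - 5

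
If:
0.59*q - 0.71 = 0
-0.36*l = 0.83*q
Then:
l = -2.77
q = 1.20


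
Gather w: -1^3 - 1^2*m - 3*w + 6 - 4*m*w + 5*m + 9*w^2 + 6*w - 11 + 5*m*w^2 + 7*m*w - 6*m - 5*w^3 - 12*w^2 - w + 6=-2*m - 5*w^3 + w^2*(5*m - 3) + w*(3*m + 2)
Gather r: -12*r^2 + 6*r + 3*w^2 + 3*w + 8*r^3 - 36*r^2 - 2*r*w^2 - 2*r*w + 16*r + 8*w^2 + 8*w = 8*r^3 - 48*r^2 + r*(-2*w^2 - 2*w + 22) + 11*w^2 + 11*w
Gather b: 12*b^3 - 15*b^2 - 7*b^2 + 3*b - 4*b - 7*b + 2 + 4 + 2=12*b^3 - 22*b^2 - 8*b + 8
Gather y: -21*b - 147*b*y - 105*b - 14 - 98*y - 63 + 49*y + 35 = -126*b + y*(-147*b - 49) - 42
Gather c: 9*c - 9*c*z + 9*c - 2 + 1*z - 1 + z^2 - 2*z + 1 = c*(18 - 9*z) + z^2 - z - 2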